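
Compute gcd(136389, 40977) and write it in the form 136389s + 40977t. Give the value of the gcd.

Euclidean algorithm:
136389 = 3·40977 + 13458
40977 = 3·13458 + 603
13458 = 22·603 + 192
603 = 3·192 + 27
192 = 7·27 + 3
27 = 9·3 + 0
gcd(136389, 40977) = 3.
Working backward:
3 = 192 − 7·27
3 = −7·603 + 22·192
3 = 22·13458 − 491·603
3 = −491·40977 + 1495·13458
3 = 1495·136389 − 4976·40977
So 3 = (1495)·136389 + (-4976)·40977.

3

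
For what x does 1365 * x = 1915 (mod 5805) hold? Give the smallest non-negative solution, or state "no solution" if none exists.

no solution

gcd(1365, 5805):
5805 = 4×1365 + 345
1365 = 3×345 + 330
345 = 1×330 + 15
330 = 22×15 + 0
gcd = 15, but 15 ∤ 1915, so the congruence has no solution.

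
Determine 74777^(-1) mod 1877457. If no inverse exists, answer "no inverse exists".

Extended Euclidean algorithm:
1877457 = 25·74777 + 8032
74777 = 9·8032 + 2489
8032 = 3·2489 + 565
2489 = 4·565 + 229
565 = 2·229 + 107
229 = 2·107 + 15
107 = 7·15 + 2
15 = 7·2 + 1
2 = 2·1 + 0
Since gcd(74777, 1877457) = 1, back-substitute to write 1 as a combination:
1 = 15 − 7·2
1 = −7·107 + 50·15
1 = 50·229 − 107·107
1 = −107·565 + 264·229
1 = 264·2489 − 1163·565
1 = −1163·8032 + 3753·2489
1 = 3753·74777 − 34940·8032
1 = −34940·1877457 + 877253·74777
So 74777·877253 ≡ 1 (mod 1877457).

877253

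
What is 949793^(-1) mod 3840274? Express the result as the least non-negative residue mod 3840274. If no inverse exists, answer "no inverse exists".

1113999

Apply the Euclidean algorithm to 3840274 and 949793:
3840274 = 4×949793 + 41102
949793 = 23×41102 + 4447
41102 = 9×4447 + 1079
4447 = 4×1079 + 131
1079 = 8×131 + 31
131 = 4×31 + 7
31 = 4×7 + 3
7 = 2×3 + 1
3 = 3×1 + 0
gcd = 1, so the inverse exists. Back-substitute:
1 = 7 − 2·3
1 = −2·31 + 9·7
1 = 9·131 − 38·31
1 = −38·1079 + 313·131
1 = 313·4447 − 1290·1079
1 = −1290·41102 + 11923·4447
1 = 11923·949793 − 275519·41102
1 = −275519·3840274 + 1113999·949793
So 949793·1113999 ≡ 1 (mod 3840274).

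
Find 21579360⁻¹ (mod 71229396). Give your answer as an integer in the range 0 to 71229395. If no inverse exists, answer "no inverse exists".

Euclidean algorithm on 71229396, 21579360:
71229396 = 3·21579360 + 6491316
21579360 = 3·6491316 + 2105412
6491316 = 3·2105412 + 175080
2105412 = 12·175080 + 4452
175080 = 39·4452 + 1452
4452 = 3·1452 + 96
1452 = 15·96 + 12
96 = 8·12 + 0
gcd(21579360, 71229396) = 12 ≠ 1, so 21579360 has no multiplicative inverse modulo 71229396.

no inverse exists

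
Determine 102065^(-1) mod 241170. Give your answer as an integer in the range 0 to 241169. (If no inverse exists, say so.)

no inverse exists

Euclidean algorithm on 241170, 102065:
241170 = 2×102065 + 37040
102065 = 2×37040 + 27985
37040 = 1×27985 + 9055
27985 = 3×9055 + 820
9055 = 11×820 + 35
820 = 23×35 + 15
35 = 2×15 + 5
15 = 3×5 + 0
gcd(102065, 241170) = 5 ≠ 1, so 102065 has no multiplicative inverse modulo 241170.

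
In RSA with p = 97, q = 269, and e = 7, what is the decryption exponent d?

φ(n) = (p−1)(q−1) = 96·268 = 25728.
Need d with 7·d ≡ 1 (mod 25728). Apply the extended Euclidean algorithm:
25728 = 3675×7 + 3
7 = 2×3 + 1
3 = 3×1 + 0
Back-substitute:
1 = 7 − 2·3
1 = −2·25728 + 7351·7
So 7·7351 ≡ 1 (mod 25728), hence d = 7351.

7351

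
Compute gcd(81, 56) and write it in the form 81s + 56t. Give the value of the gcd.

Apply Euclid's algorithm to 81 and 56:
81 = 1×56 + 25
56 = 2×25 + 6
25 = 4×6 + 1
6 = 6×1 + 0
gcd(81, 56) = 1.
Express as a combination:
1 = 25 − 4·6
1 = −4·56 + 9·25
1 = 9·81 − 13·56
So 1 = (9)·81 + (-13)·56.

1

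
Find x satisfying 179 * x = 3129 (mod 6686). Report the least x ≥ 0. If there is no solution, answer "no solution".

First find gcd(179, 6686):
6686 = 37·179 + 63
179 = 2·63 + 53
63 = 1·53 + 10
53 = 5·10 + 3
10 = 3·3 + 1
3 = 3·1 + 0
gcd = 1, so a unique solution mod 6686 exists.
Back-substitute for the Bézout coefficients:
1 = 10 − 3·3
1 = −3·53 + 16·10
1 = 16·63 − 19·53
1 = −19·179 + 54·63
1 = 54·6686 − 2017·179
So 179·(-2017) ≡ 1 (mod 6686), giving 179⁻¹ ≡ 4669.
x ≡ 179⁻¹·3129 ≡ 4669·3129 ≡ 391 (mod 6686).

391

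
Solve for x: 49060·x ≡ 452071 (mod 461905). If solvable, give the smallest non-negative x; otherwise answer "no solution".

no solution

gcd(49060, 461905):
461905 = 9·49060 + 20365
49060 = 2·20365 + 8330
20365 = 2·8330 + 3705
8330 = 2·3705 + 920
3705 = 4·920 + 25
920 = 36·25 + 20
25 = 1·20 + 5
20 = 4·5 + 0
gcd = 5, but 5 ∤ 452071, so the congruence has no solution.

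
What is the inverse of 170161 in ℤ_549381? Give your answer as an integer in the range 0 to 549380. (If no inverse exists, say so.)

491347

Apply the Euclidean algorithm to 549381 and 170161:
549381 = 3×170161 + 38898
170161 = 4×38898 + 14569
38898 = 2×14569 + 9760
14569 = 1×9760 + 4809
9760 = 2×4809 + 142
4809 = 33×142 + 123
142 = 1×123 + 19
123 = 6×19 + 9
19 = 2×9 + 1
9 = 9×1 + 0
Since gcd(170161, 549381) = 1, back-substitute to write 1 as a combination:
1 = 19 − 2·9
1 = −2·123 + 13·19
1 = 13·142 − 15·123
1 = −15·4809 + 508·142
1 = 508·9760 − 1031·4809
1 = −1031·14569 + 1539·9760
1 = 1539·38898 − 4109·14569
1 = −4109·170161 + 17975·38898
1 = 17975·549381 − 58034·170161
So 170161·(-58034) ≡ 1 (mod 549381), and -58034 ≡ 491347 (mod 549381).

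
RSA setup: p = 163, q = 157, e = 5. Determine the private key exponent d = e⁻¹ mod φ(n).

φ(n) = (p−1)(q−1) = 162·156 = 25272.
Need d with 5·d ≡ 1 (mod 25272). Apply the extended Euclidean algorithm:
25272 = 5054*5 + 2
5 = 2*2 + 1
2 = 2*1 + 0
Back-substitute:
1 = 5 − 2·2
1 = −2·25272 + 10109·5
So 5·10109 ≡ 1 (mod 25272), hence d = 10109.

10109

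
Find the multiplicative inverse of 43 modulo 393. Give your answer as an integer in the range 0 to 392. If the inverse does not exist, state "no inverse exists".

64

Extended Euclidean algorithm:
393 = 9*43 + 6
43 = 7*6 + 1
6 = 6*1 + 0
gcd = 1, so the inverse exists. Back-substitute:
1 = 43 − 7·6
1 = −7·393 + 64·43
So 43·64 ≡ 1 (mod 393).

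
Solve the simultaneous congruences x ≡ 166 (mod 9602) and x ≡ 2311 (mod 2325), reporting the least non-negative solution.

11378536

Write x = 166 + 9602·k. Then 9602·k ≡ 2311 − 166 ≡ 2145 (mod 2325).
Need 9602⁻¹ mod 2325. Extended Euclid on (2325, 302):
2325 = 7*302 + 211
302 = 1*211 + 91
211 = 2*91 + 29
91 = 3*29 + 4
29 = 7*4 + 1
4 = 4*1 + 0
Back-substitute:
1 = 29 − 7·4
1 = −7·91 + 22·29
1 = 22·211 − 51·91
1 = −51·302 + 73·211
1 = 73·2325 − 562·302
9602⁻¹ ≡ 1763 (mod 2325), so k ≡ 1763·2145 ≡ 1185 (mod 2325).
x = 166 + 9602·1185 = 11378536.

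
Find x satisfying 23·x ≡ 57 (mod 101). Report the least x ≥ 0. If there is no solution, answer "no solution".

First find gcd(23, 101):
101 = 4·23 + 9
23 = 2·9 + 5
9 = 1·5 + 4
5 = 1·4 + 1
4 = 4·1 + 0
gcd = 1, so a unique solution mod 101 exists.
Back-substitute for the Bézout coefficients:
1 = 5 − 4
1 = −9 + 2·5
1 = 2·23 − 5·9
1 = −5·101 + 22·23
So 23·(22) ≡ 1 (mod 101), giving 23⁻¹ ≡ 22.
x ≡ 23⁻¹·57 ≡ 22·57 ≡ 42 (mod 101).

42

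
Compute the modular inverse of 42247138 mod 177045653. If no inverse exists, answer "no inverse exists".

Run Euclid on (177045653, 42247138):
177045653 = 4·42247138 + 8057101
42247138 = 5·8057101 + 1961633
8057101 = 4·1961633 + 210569
1961633 = 9·210569 + 66512
210569 = 3·66512 + 11033
66512 = 6·11033 + 314
11033 = 35·314 + 43
314 = 7·43 + 13
43 = 3·13 + 4
13 = 3·4 + 1
4 = 4·1 + 0
Since gcd(42247138, 177045653) = 1, back-substitute to write 1 as a combination:
1 = 13 − 3·4
1 = −3·43 + 10·13
1 = 10·314 − 73·43
1 = −73·11033 + 2565·314
1 = 2565·66512 − 15463·11033
1 = −15463·210569 + 48954·66512
1 = 48954·1961633 − 456049·210569
1 = −456049·8057101 + 1873150·1961633
1 = 1873150·42247138 − 9821799·8057101
1 = −9821799·177045653 + 41160346·42247138
So 42247138·41160346 ≡ 1 (mod 177045653).

41160346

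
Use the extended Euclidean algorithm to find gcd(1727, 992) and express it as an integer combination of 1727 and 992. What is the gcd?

1

Repeated division:
1727 = 1×992 + 735
992 = 1×735 + 257
735 = 2×257 + 221
257 = 1×221 + 36
221 = 6×36 + 5
36 = 7×5 + 1
5 = 5×1 + 0
gcd(1727, 992) = 1.
Express as a combination:
1 = 36 − 7·5
1 = −7·221 + 43·36
1 = 43·257 − 50·221
1 = −50·735 + 143·257
1 = 143·992 − 193·735
1 = −193·1727 + 336·992
So 1 = (-193)·1727 + (336)·992.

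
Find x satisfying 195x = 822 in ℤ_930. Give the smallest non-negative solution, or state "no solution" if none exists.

no solution

gcd(195, 930):
930 = 4·195 + 150
195 = 1·150 + 45
150 = 3·45 + 15
45 = 3·15 + 0
gcd = 15, but 15 ∤ 822, so the congruence has no solution.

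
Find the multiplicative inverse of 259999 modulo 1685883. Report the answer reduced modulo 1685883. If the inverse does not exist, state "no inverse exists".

405424

gcd(1685883, 259999) by repeated division:
1685883 = 6·259999 + 125889
259999 = 2·125889 + 8221
125889 = 15·8221 + 2574
8221 = 3·2574 + 499
2574 = 5·499 + 79
499 = 6·79 + 25
79 = 3·25 + 4
25 = 6·4 + 1
4 = 4·1 + 0
The gcd is 1. Working backward:
1 = 25 − 6·4
1 = −6·79 + 19·25
1 = 19·499 − 120·79
1 = −120·2574 + 619·499
1 = 619·8221 − 1977·2574
1 = −1977·125889 + 30274·8221
1 = 30274·259999 − 62525·125889
1 = −62525·1685883 + 405424·259999
So 259999·405424 ≡ 1 (mod 1685883).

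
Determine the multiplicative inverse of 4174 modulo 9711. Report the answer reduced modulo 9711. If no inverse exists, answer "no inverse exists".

3199

gcd(9711, 4174) by repeated division:
9711 = 2×4174 + 1363
4174 = 3×1363 + 85
1363 = 16×85 + 3
85 = 28×3 + 1
3 = 3×1 + 0
The gcd is 1. Working backward:
1 = 85 − 28·3
1 = −28·1363 + 449·85
1 = 449·4174 − 1375·1363
1 = −1375·9711 + 3199·4174
So 4174·3199 ≡ 1 (mod 9711).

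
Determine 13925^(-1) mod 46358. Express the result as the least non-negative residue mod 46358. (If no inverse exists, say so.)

6585

Extended Euclidean algorithm:
46358 = 3·13925 + 4583
13925 = 3·4583 + 176
4583 = 26·176 + 7
176 = 25·7 + 1
7 = 7·1 + 0
gcd = 1, so the inverse exists. Back-substitute:
1 = 176 − 25·7
1 = −25·4583 + 651·176
1 = 651·13925 − 1978·4583
1 = −1978·46358 + 6585·13925
So 13925·6585 ≡ 1 (mod 46358).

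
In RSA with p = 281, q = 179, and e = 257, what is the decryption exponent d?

φ(n) = (p−1)(q−1) = 280·178 = 49840.
Need d with 257·d ≡ 1 (mod 49840). Apply the extended Euclidean algorithm:
49840 = 193·257 + 239
257 = 1·239 + 18
239 = 13·18 + 5
18 = 3·5 + 3
5 = 1·3 + 2
3 = 1·2 + 1
2 = 2·1 + 0
Back-substitute:
1 = 3 − 2
1 = −5 + 2·3
1 = 2·18 − 7·5
1 = −7·239 + 93·18
1 = 93·257 − 100·239
1 = −100·49840 + 19393·257
So 257·19393 ≡ 1 (mod 49840), hence d = 19393.

19393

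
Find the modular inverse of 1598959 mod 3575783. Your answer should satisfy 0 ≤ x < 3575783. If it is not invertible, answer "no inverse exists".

3449914

gcd(3575783, 1598959) by repeated division:
3575783 = 2*1598959 + 377865
1598959 = 4*377865 + 87499
377865 = 4*87499 + 27869
87499 = 3*27869 + 3892
27869 = 7*3892 + 625
3892 = 6*625 + 142
625 = 4*142 + 57
142 = 2*57 + 28
57 = 2*28 + 1
28 = 28*1 + 0
The gcd is 1. Working backward:
1 = 57 − 2·28
1 = −2·142 + 5·57
1 = 5·625 − 22·142
1 = −22·3892 + 137·625
1 = 137·27869 − 981·3892
1 = −981·87499 + 3080·27869
1 = 3080·377865 − 13301·87499
1 = −13301·1598959 + 56284·377865
1 = 56284·3575783 − 125869·1598959
Thus 1598959·(-125869) ≡ 1 (mod 3575783); reducing, -125869 mod 3575783 = 3449914.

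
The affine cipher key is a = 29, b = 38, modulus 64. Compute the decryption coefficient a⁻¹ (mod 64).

Run Euclid on (64, 29):
64 = 2×29 + 6
29 = 4×6 + 5
6 = 1×5 + 1
5 = 5×1 + 0
The gcd is 1. Working backward:
1 = 6 − 5
1 = −29 + 5·6
1 = 5·64 − 11·29
Hence 29⁻¹ ≡ -11 ≡ 53 (mod 64).

53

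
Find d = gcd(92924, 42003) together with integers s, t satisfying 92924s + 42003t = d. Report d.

13

Euclidean algorithm:
92924 = 2×42003 + 8918
42003 = 4×8918 + 6331
8918 = 1×6331 + 2587
6331 = 2×2587 + 1157
2587 = 2×1157 + 273
1157 = 4×273 + 65
273 = 4×65 + 13
65 = 5×13 + 0
gcd(92924, 42003) = 13.
Back-substituting:
13 = 273 − 4·65
13 = −4·1157 + 17·273
13 = 17·2587 − 38·1157
13 = −38·6331 + 93·2587
13 = 93·8918 − 131·6331
13 = −131·42003 + 617·8918
13 = 617·92924 − 1365·42003
So 13 = (617)·92924 + (-1365)·42003.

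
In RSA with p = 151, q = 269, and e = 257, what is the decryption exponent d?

10793

φ(n) = (p−1)(q−1) = 150·268 = 40200.
Need d with 257·d ≡ 1 (mod 40200). Apply the extended Euclidean algorithm:
40200 = 156×257 + 108
257 = 2×108 + 41
108 = 2×41 + 26
41 = 1×26 + 15
26 = 1×15 + 11
15 = 1×11 + 4
11 = 2×4 + 3
4 = 1×3 + 1
3 = 3×1 + 0
Back-substitute:
1 = 4 − 3
1 = −11 + 3·4
1 = 3·15 − 4·11
1 = −4·26 + 7·15
1 = 7·41 − 11·26
1 = −11·108 + 29·41
1 = 29·257 − 69·108
1 = −69·40200 + 10793·257
So 257·10793 ≡ 1 (mod 40200), hence d = 10793.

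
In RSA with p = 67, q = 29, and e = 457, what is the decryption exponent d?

1201

φ(n) = (p−1)(q−1) = 66·28 = 1848.
Need d with 457·d ≡ 1 (mod 1848). Apply the extended Euclidean algorithm:
1848 = 4·457 + 20
457 = 22·20 + 17
20 = 1·17 + 3
17 = 5·3 + 2
3 = 1·2 + 1
2 = 2·1 + 0
Back-substitute:
1 = 3 − 2
1 = −17 + 6·3
1 = 6·20 − 7·17
1 = −7·457 + 160·20
1 = 160·1848 − 647·457
So 457·(-647) ≡ 1 (mod 1848), hence d ≡ -647 ≡ 1201 (mod 1848).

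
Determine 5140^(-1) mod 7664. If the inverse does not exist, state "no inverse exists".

Euclidean algorithm on 7664, 5140:
7664 = 1×5140 + 2524
5140 = 2×2524 + 92
2524 = 27×92 + 40
92 = 2×40 + 12
40 = 3×12 + 4
12 = 3×4 + 0
gcd(5140, 7664) = 4 ≠ 1, so 5140 has no multiplicative inverse modulo 7664.

no inverse exists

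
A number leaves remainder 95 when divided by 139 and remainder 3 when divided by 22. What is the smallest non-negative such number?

1763

Write x = 95 + 139·k. Then 139·k ≡ 3 − 95 ≡ 18 (mod 22).
Need 139⁻¹ mod 22. Extended Euclid on (22, 7):
22 = 3·7 + 1
7 = 7·1 + 0
Back-substitute:
1 = 22 − 3·7
139⁻¹ ≡ 19 (mod 22), so k ≡ 19·18 ≡ 12 (mod 22).
x = 95 + 139·12 = 1763.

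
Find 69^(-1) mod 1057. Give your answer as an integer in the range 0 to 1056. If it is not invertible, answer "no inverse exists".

Apply the Euclidean algorithm to 1057 and 69:
1057 = 15×69 + 22
69 = 3×22 + 3
22 = 7×3 + 1
3 = 3×1 + 0
gcd = 1, so the inverse exists. Back-substitute:
1 = 22 − 7·3
1 = −7·69 + 22·22
1 = 22·1057 − 337·69
So 69·(-337) ≡ 1 (mod 1057), and -337 ≡ 720 (mod 1057).

720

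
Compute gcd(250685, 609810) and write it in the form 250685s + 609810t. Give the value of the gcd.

5

Euclidean algorithm:
609810 = 2*250685 + 108440
250685 = 2*108440 + 33805
108440 = 3*33805 + 7025
33805 = 4*7025 + 5705
7025 = 1*5705 + 1320
5705 = 4*1320 + 425
1320 = 3*425 + 45
425 = 9*45 + 20
45 = 2*20 + 5
20 = 4*5 + 0
gcd(250685, 609810) = 5.
Express as a combination:
5 = 45 − 2·20
5 = −2·425 + 19·45
5 = 19·1320 − 59·425
5 = −59·5705 + 255·1320
5 = 255·7025 − 314·5705
5 = −314·33805 + 1511·7025
5 = 1511·108440 − 4847·33805
5 = −4847·250685 + 11205·108440
5 = 11205·609810 − 27257·250685
So 5 = (11205)·609810 + (-27257)·250685.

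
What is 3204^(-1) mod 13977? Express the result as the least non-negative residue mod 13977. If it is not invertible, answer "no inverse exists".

no inverse exists

Compute gcd(3204, 13977):
13977 = 4·3204 + 1161
3204 = 2·1161 + 882
1161 = 1·882 + 279
882 = 3·279 + 45
279 = 6·45 + 9
45 = 5·9 + 0
The gcd is 9, not 1, hence no inverse exists.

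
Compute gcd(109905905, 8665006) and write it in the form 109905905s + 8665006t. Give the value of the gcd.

Apply Euclid's algorithm to 109905905 and 8665006:
109905905 = 12*8665006 + 5925833
8665006 = 1*5925833 + 2739173
5925833 = 2*2739173 + 447487
2739173 = 6*447487 + 54251
447487 = 8*54251 + 13479
54251 = 4*13479 + 335
13479 = 40*335 + 79
335 = 4*79 + 19
79 = 4*19 + 3
19 = 6*3 + 1
3 = 3*1 + 0
gcd(109905905, 8665006) = 1.
Working backward:
1 = 19 − 6·3
1 = −6·79 + 25·19
1 = 25·335 − 106·79
1 = −106·13479 + 4265·335
1 = 4265·54251 − 17166·13479
1 = −17166·447487 + 141593·54251
1 = 141593·2739173 − 866724·447487
1 = −866724·5925833 + 1875041·2739173
1 = 1875041·8665006 − 2741765·5925833
1 = −2741765·109905905 + 34776221·8665006
So 1 = (-2741765)·109905905 + (34776221)·8665006.

1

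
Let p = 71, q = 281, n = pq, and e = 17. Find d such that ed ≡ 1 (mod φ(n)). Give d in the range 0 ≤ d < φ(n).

1153

φ(n) = (p−1)(q−1) = 70·280 = 19600.
Need d with 17·d ≡ 1 (mod 19600). Apply the extended Euclidean algorithm:
19600 = 1152×17 + 16
17 = 1×16 + 1
16 = 16×1 + 0
Back-substitute:
1 = 17 − 16
1 = −19600 + 1153·17
So 17·1153 ≡ 1 (mod 19600), hence d = 1153.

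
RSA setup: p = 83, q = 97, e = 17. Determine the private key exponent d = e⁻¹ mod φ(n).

φ(n) = (p−1)(q−1) = 82·96 = 7872.
Need d with 17·d ≡ 1 (mod 7872). Apply the extended Euclidean algorithm:
7872 = 463·17 + 1
17 = 17·1 + 0
Back-substitute:
1 = 7872 − 463·17
So 17·(-463) ≡ 1 (mod 7872), hence d ≡ -463 ≡ 7409 (mod 7872).

7409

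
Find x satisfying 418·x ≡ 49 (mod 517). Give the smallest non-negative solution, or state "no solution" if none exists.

gcd(418, 517):
517 = 1*418 + 99
418 = 4*99 + 22
99 = 4*22 + 11
22 = 2*11 + 0
gcd = 11, but 11 ∤ 49, so the congruence has no solution.

no solution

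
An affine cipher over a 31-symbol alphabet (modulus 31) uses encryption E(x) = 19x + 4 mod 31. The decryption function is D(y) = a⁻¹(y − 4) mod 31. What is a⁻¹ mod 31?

18

Extended Euclidean algorithm:
31 = 1·19 + 12
19 = 1·12 + 7
12 = 1·7 + 5
7 = 1·5 + 2
5 = 2·2 + 1
2 = 2·1 + 0
Since gcd(19, 31) = 1, back-substitute to write 1 as a combination:
1 = 5 − 2·2
1 = −2·7 + 3·5
1 = 3·12 − 5·7
1 = −5·19 + 8·12
1 = 8·31 − 13·19
So 19·(-13) ≡ 1 (mod 31), and -13 ≡ 18 (mod 31).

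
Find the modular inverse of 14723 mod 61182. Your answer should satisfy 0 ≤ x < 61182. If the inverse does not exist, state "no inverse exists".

Apply the Euclidean algorithm to 61182 and 14723:
61182 = 4*14723 + 2290
14723 = 6*2290 + 983
2290 = 2*983 + 324
983 = 3*324 + 11
324 = 29*11 + 5
11 = 2*5 + 1
5 = 5*1 + 0
The gcd is 1. Working backward:
1 = 11 − 2·5
1 = −2·324 + 59·11
1 = 59·983 − 179·324
1 = −179·2290 + 417·983
1 = 417·14723 − 2681·2290
1 = −2681·61182 + 11141·14723
So 14723·11141 ≡ 1 (mod 61182).

11141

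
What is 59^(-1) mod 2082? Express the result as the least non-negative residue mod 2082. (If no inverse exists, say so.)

1835

Run Euclid on (2082, 59):
2082 = 35*59 + 17
59 = 3*17 + 8
17 = 2*8 + 1
8 = 8*1 + 0
gcd = 1, so the inverse exists. Back-substitute:
1 = 17 − 2·8
1 = −2·59 + 7·17
1 = 7·2082 − 247·59
So 59·(-247) ≡ 1 (mod 2082), and -247 ≡ 1835 (mod 2082).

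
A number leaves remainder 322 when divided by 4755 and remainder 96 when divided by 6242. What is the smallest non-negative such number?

29262592

Write x = 322 + 4755·k. Then 4755·k ≡ 96 − 322 ≡ 6016 (mod 6242).
Need 4755⁻¹ mod 6242. Extended Euclid on (6242, 4755):
6242 = 1×4755 + 1487
4755 = 3×1487 + 294
1487 = 5×294 + 17
294 = 17×17 + 5
17 = 3×5 + 2
5 = 2×2 + 1
2 = 2×1 + 0
Back-substitute:
1 = 5 − 2·2
1 = −2·17 + 7·5
1 = 7·294 − 121·17
1 = −121·1487 + 612·294
1 = 612·4755 − 1957·1487
1 = −1957·6242 + 2569·4755
4755⁻¹ ≡ 2569 (mod 6242), so k ≡ 2569·6016 ≡ 6154 (mod 6242).
x = 322 + 4755·6154 = 29262592.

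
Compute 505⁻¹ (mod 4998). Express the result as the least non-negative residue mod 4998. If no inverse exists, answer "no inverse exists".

Run Euclid on (4998, 505):
4998 = 9×505 + 453
505 = 1×453 + 52
453 = 8×52 + 37
52 = 1×37 + 15
37 = 2×15 + 7
15 = 2×7 + 1
7 = 7×1 + 0
gcd = 1, so the inverse exists. Back-substitute:
1 = 15 − 2·7
1 = −2·37 + 5·15
1 = 5·52 − 7·37
1 = −7·453 + 61·52
1 = 61·505 − 68·453
1 = −68·4998 + 673·505
So 505·673 ≡ 1 (mod 4998).

673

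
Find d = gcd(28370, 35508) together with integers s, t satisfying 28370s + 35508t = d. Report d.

2

Euclidean algorithm:
35508 = 1×28370 + 7138
28370 = 3×7138 + 6956
7138 = 1×6956 + 182
6956 = 38×182 + 40
182 = 4×40 + 22
40 = 1×22 + 18
22 = 1×18 + 4
18 = 4×4 + 2
4 = 2×2 + 0
gcd(28370, 35508) = 2.
Express as a combination:
2 = 18 − 4·4
2 = −4·22 + 5·18
2 = 5·40 − 9·22
2 = −9·182 + 41·40
2 = 41·6956 − 1567·182
2 = −1567·7138 + 1608·6956
2 = 1608·28370 − 6391·7138
2 = −6391·35508 + 7999·28370
So 2 = (-6391)·35508 + (7999)·28370.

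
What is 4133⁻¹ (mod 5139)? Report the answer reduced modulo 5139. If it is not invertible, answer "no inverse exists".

Run Euclid on (5139, 4133):
5139 = 1·4133 + 1006
4133 = 4·1006 + 109
1006 = 9·109 + 25
109 = 4·25 + 9
25 = 2·9 + 7
9 = 1·7 + 2
7 = 3·2 + 1
2 = 2·1 + 0
Since gcd(4133, 5139) = 1, back-substitute to write 1 as a combination:
1 = 7 − 3·2
1 = −3·9 + 4·7
1 = 4·25 − 11·9
1 = −11·109 + 48·25
1 = 48·1006 − 443·109
1 = −443·4133 + 1820·1006
1 = 1820·5139 − 2263·4133
Thus 4133·(-2263) ≡ 1 (mod 5139); reducing, -2263 mod 5139 = 2876.

2876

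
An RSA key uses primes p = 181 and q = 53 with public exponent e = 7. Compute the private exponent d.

8023

φ(n) = (p−1)(q−1) = 180·52 = 9360.
Need d with 7·d ≡ 1 (mod 9360). Apply the extended Euclidean algorithm:
9360 = 1337*7 + 1
7 = 7*1 + 0
Back-substitute:
1 = 9360 − 1337·7
So 7·(-1337) ≡ 1 (mod 9360), hence d ≡ -1337 ≡ 8023 (mod 9360).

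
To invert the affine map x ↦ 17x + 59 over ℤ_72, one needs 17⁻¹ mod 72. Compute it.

Extended Euclidean algorithm:
72 = 4*17 + 4
17 = 4*4 + 1
4 = 4*1 + 0
Since gcd(17, 72) = 1, back-substitute to write 1 as a combination:
1 = 17 − 4·4
1 = −4·72 + 17·17
So 17·17 ≡ 1 (mod 72).

17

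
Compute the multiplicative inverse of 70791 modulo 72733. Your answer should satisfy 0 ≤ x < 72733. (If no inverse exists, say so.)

Extended Euclidean algorithm:
72733 = 1·70791 + 1942
70791 = 36·1942 + 879
1942 = 2·879 + 184
879 = 4·184 + 143
184 = 1·143 + 41
143 = 3·41 + 20
41 = 2·20 + 1
20 = 20·1 + 0
gcd = 1, so the inverse exists. Back-substitute:
1 = 41 − 2·20
1 = −2·143 + 7·41
1 = 7·184 − 9·143
1 = −9·879 + 43·184
1 = 43·1942 − 95·879
1 = −95·70791 + 3463·1942
1 = 3463·72733 − 3558·70791
Hence 70791⁻¹ ≡ -3558 ≡ 69175 (mod 72733).

69175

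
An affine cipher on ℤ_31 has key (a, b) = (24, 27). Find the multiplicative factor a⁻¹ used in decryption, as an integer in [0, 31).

22

Run Euclid on (31, 24):
31 = 1×24 + 7
24 = 3×7 + 3
7 = 2×3 + 1
3 = 3×1 + 0
The gcd is 1. Working backward:
1 = 7 − 2·3
1 = −2·24 + 7·7
1 = 7·31 − 9·24
Hence 24⁻¹ ≡ -9 ≡ 22 (mod 31).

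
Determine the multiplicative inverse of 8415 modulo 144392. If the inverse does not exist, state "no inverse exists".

35639

Extended Euclidean algorithm:
144392 = 17·8415 + 1337
8415 = 6·1337 + 393
1337 = 3·393 + 158
393 = 2·158 + 77
158 = 2·77 + 4
77 = 19·4 + 1
4 = 4·1 + 0
Since gcd(8415, 144392) = 1, back-substitute to write 1 as a combination:
1 = 77 − 19·4
1 = −19·158 + 39·77
1 = 39·393 − 97·158
1 = −97·1337 + 330·393
1 = 330·8415 − 2077·1337
1 = −2077·144392 + 35639·8415
So 8415·35639 ≡ 1 (mod 144392).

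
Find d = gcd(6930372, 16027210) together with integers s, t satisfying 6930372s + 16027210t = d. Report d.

Apply Euclid's algorithm to 16027210 and 6930372:
16027210 = 2·6930372 + 2166466
6930372 = 3·2166466 + 430974
2166466 = 5·430974 + 11596
430974 = 37·11596 + 1922
11596 = 6·1922 + 64
1922 = 30·64 + 2
64 = 32·2 + 0
gcd(6930372, 16027210) = 2.
Working backward:
2 = 1922 − 30·64
2 = −30·11596 + 181·1922
2 = 181·430974 − 6727·11596
2 = −6727·2166466 + 33816·430974
2 = 33816·6930372 − 108175·2166466
2 = −108175·16027210 + 250166·6930372
So 2 = (-108175)·16027210 + (250166)·6930372.

2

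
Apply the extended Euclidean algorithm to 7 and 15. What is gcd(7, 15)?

1

Repeated division:
15 = 2*7 + 1
7 = 7*1 + 0
gcd(7, 15) = 1.
Express as a combination:
1 = 15 − 2·7
So 1 = (1)·15 + (-2)·7.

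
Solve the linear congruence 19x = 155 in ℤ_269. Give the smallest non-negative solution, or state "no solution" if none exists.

First find gcd(19, 269):
269 = 14*19 + 3
19 = 6*3 + 1
3 = 3*1 + 0
gcd = 1, so a unique solution mod 269 exists.
Back-substitute for the Bézout coefficients:
1 = 19 − 6·3
1 = −6·269 + 85·19
So 19·(85) ≡ 1 (mod 269), giving 19⁻¹ ≡ 85.
x ≡ 19⁻¹·155 ≡ 85·155 ≡ 263 (mod 269).

263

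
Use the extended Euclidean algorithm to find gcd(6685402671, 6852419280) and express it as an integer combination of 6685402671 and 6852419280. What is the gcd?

9

Repeated division:
6852419280 = 1·6685402671 + 167016609
6685402671 = 40·167016609 + 4738311
167016609 = 35·4738311 + 1175724
4738311 = 4·1175724 + 35415
1175724 = 33·35415 + 7029
35415 = 5·7029 + 270
7029 = 26·270 + 9
270 = 30·9 + 0
gcd(6685402671, 6852419280) = 9.
Back-substituting:
9 = 7029 − 26·270
9 = −26·35415 + 131·7029
9 = 131·1175724 − 4349·35415
9 = −4349·4738311 + 17527·1175724
9 = 17527·167016609 − 617794·4738311
9 = −617794·6685402671 + 24729287·167016609
9 = 24729287·6852419280 − 25347081·6685402671
So 9 = (24729287)·6852419280 + (-25347081)·6685402671.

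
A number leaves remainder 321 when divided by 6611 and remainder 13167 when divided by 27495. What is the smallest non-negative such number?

140457627

Write x = 321 + 6611·k. Then 6611·k ≡ 13167 − 321 ≡ 12846 (mod 27495).
Need 6611⁻¹ mod 27495. Extended Euclid on (27495, 6611):
27495 = 4*6611 + 1051
6611 = 6*1051 + 305
1051 = 3*305 + 136
305 = 2*136 + 33
136 = 4*33 + 4
33 = 8*4 + 1
4 = 4*1 + 0
Back-substitute:
1 = 33 − 8·4
1 = −8·136 + 33·33
1 = 33·305 − 74·136
1 = −74·1051 + 255·305
1 = 255·6611 − 1604·1051
1 = −1604·27495 + 6671·6611
6611⁻¹ ≡ 6671 (mod 27495), so k ≡ 6671·12846 ≡ 21246 (mod 27495).
x = 321 + 6611·21246 = 140457627.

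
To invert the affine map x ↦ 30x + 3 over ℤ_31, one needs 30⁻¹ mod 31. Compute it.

30

Apply the Euclidean algorithm to 31 and 30:
31 = 1·30 + 1
30 = 30·1 + 0
Since gcd(30, 31) = 1, back-substitute to write 1 as a combination:
1 = 31 − 30
Thus 30·(-1) ≡ 1 (mod 31); reducing, -1 mod 31 = 30.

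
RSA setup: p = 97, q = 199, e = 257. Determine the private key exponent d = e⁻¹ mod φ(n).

13313

φ(n) = (p−1)(q−1) = 96·198 = 19008.
Need d with 257·d ≡ 1 (mod 19008). Apply the extended Euclidean algorithm:
19008 = 73·257 + 247
257 = 1·247 + 10
247 = 24·10 + 7
10 = 1·7 + 3
7 = 2·3 + 1
3 = 3·1 + 0
Back-substitute:
1 = 7 − 2·3
1 = −2·10 + 3·7
1 = 3·247 − 74·10
1 = −74·257 + 77·247
1 = 77·19008 − 5695·257
So 257·(-5695) ≡ 1 (mod 19008), hence d ≡ -5695 ≡ 13313 (mod 19008).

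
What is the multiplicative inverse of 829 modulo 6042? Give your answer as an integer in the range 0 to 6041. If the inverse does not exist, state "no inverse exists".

Extended Euclidean algorithm:
6042 = 7*829 + 239
829 = 3*239 + 112
239 = 2*112 + 15
112 = 7*15 + 7
15 = 2*7 + 1
7 = 7*1 + 0
The gcd is 1. Working backward:
1 = 15 − 2·7
1 = −2·112 + 15·15
1 = 15·239 − 32·112
1 = −32·829 + 111·239
1 = 111·6042 − 809·829
Thus 829·(-809) ≡ 1 (mod 6042); reducing, -809 mod 6042 = 5233.

5233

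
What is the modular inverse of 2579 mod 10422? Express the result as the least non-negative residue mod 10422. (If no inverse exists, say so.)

gcd(10422, 2579) by repeated division:
10422 = 4×2579 + 106
2579 = 24×106 + 35
106 = 3×35 + 1
35 = 35×1 + 0
gcd = 1, so the inverse exists. Back-substitute:
1 = 106 − 3·35
1 = −3·2579 + 73·106
1 = 73·10422 − 295·2579
Thus 2579·(-295) ≡ 1 (mod 10422); reducing, -295 mod 10422 = 10127.

10127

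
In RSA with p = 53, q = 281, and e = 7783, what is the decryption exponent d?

2967

φ(n) = (p−1)(q−1) = 52·280 = 14560.
Need d with 7783·d ≡ 1 (mod 14560). Apply the extended Euclidean algorithm:
14560 = 1×7783 + 6777
7783 = 1×6777 + 1006
6777 = 6×1006 + 741
1006 = 1×741 + 265
741 = 2×265 + 211
265 = 1×211 + 54
211 = 3×54 + 49
54 = 1×49 + 5
49 = 9×5 + 4
5 = 1×4 + 1
4 = 4×1 + 0
Back-substitute:
1 = 5 − 4
1 = −49 + 10·5
1 = 10·54 − 11·49
1 = −11·211 + 43·54
1 = 43·265 − 54·211
1 = −54·741 + 151·265
1 = 151·1006 − 205·741
1 = −205·6777 + 1381·1006
1 = 1381·7783 − 1586·6777
1 = −1586·14560 + 2967·7783
So 7783·2967 ≡ 1 (mod 14560), hence d = 2967.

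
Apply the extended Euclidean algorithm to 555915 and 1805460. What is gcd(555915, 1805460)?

Euclidean algorithm:
1805460 = 3*555915 + 137715
555915 = 4*137715 + 5055
137715 = 27*5055 + 1230
5055 = 4*1230 + 135
1230 = 9*135 + 15
135 = 9*15 + 0
gcd(555915, 1805460) = 15.
Working backward:
15 = 1230 − 9·135
15 = −9·5055 + 37·1230
15 = 37·137715 − 1008·5055
15 = −1008·555915 + 4069·137715
15 = 4069·1805460 − 13215·555915
So 15 = (4069)·1805460 + (-13215)·555915.

15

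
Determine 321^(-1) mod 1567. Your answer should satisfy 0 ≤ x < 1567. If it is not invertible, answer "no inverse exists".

1196

Apply the Euclidean algorithm to 1567 and 321:
1567 = 4×321 + 283
321 = 1×283 + 38
283 = 7×38 + 17
38 = 2×17 + 4
17 = 4×4 + 1
4 = 4×1 + 0
Since gcd(321, 1567) = 1, back-substitute to write 1 as a combination:
1 = 17 − 4·4
1 = −4·38 + 9·17
1 = 9·283 − 67·38
1 = −67·321 + 76·283
1 = 76·1567 − 371·321
Thus 321·(-371) ≡ 1 (mod 1567); reducing, -371 mod 1567 = 1196.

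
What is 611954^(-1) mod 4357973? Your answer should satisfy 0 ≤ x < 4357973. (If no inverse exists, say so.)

Apply the Euclidean algorithm to 4357973 and 611954:
4357973 = 7×611954 + 74295
611954 = 8×74295 + 17594
74295 = 4×17594 + 3919
17594 = 4×3919 + 1918
3919 = 2×1918 + 83
1918 = 23×83 + 9
83 = 9×9 + 2
9 = 4×2 + 1
2 = 2×1 + 0
The gcd is 1. Working backward:
1 = 9 − 4·2
1 = −4·83 + 37·9
1 = 37·1918 − 855·83
1 = −855·3919 + 1747·1918
1 = 1747·17594 − 7843·3919
1 = −7843·74295 + 33119·17594
1 = 33119·611954 − 272795·74295
1 = −272795·4357973 + 1942684·611954
So 611954·1942684 ≡ 1 (mod 4357973).

1942684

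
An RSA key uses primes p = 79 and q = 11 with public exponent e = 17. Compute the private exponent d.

413

φ(n) = (p−1)(q−1) = 78·10 = 780.
Need d with 17·d ≡ 1 (mod 780). Apply the extended Euclidean algorithm:
780 = 45*17 + 15
17 = 1*15 + 2
15 = 7*2 + 1
2 = 2*1 + 0
Back-substitute:
1 = 15 − 7·2
1 = −7·17 + 8·15
1 = 8·780 − 367·17
So 17·(-367) ≡ 1 (mod 780), hence d ≡ -367 ≡ 413 (mod 780).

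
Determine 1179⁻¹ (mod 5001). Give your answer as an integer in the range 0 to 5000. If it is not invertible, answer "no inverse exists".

no inverse exists

Euclidean algorithm on 5001, 1179:
5001 = 4*1179 + 285
1179 = 4*285 + 39
285 = 7*39 + 12
39 = 3*12 + 3
12 = 4*3 + 0
gcd(1179, 5001) = 3 ≠ 1, so 1179 has no multiplicative inverse modulo 5001.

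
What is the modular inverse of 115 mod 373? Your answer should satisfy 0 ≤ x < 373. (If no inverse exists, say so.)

Extended Euclidean algorithm:
373 = 3·115 + 28
115 = 4·28 + 3
28 = 9·3 + 1
3 = 3·1 + 0
Since gcd(115, 373) = 1, back-substitute to write 1 as a combination:
1 = 28 − 9·3
1 = −9·115 + 37·28
1 = 37·373 − 120·115
Hence 115⁻¹ ≡ -120 ≡ 253 (mod 373).

253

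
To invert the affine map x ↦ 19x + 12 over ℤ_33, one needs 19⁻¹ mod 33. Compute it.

7

Extended Euclidean algorithm:
33 = 1×19 + 14
19 = 1×14 + 5
14 = 2×5 + 4
5 = 1×4 + 1
4 = 4×1 + 0
gcd = 1, so the inverse exists. Back-substitute:
1 = 5 − 4
1 = −14 + 3·5
1 = 3·19 − 4·14
1 = −4·33 + 7·19
So 19·7 ≡ 1 (mod 33).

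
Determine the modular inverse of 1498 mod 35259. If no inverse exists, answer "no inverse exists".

no inverse exists

Euclidean algorithm on 35259, 1498:
35259 = 23*1498 + 805
1498 = 1*805 + 693
805 = 1*693 + 112
693 = 6*112 + 21
112 = 5*21 + 7
21 = 3*7 + 0
The gcd is 7, not 1, hence no inverse exists.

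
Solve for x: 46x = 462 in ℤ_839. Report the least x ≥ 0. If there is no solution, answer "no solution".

83

First find gcd(46, 839):
839 = 18×46 + 11
46 = 4×11 + 2
11 = 5×2 + 1
2 = 2×1 + 0
gcd = 1, so a unique solution mod 839 exists.
Back-substitute for the Bézout coefficients:
1 = 11 − 5·2
1 = −5·46 + 21·11
1 = 21·839 − 383·46
So 46·(-383) ≡ 1 (mod 839), giving 46⁻¹ ≡ 456.
x ≡ 46⁻¹·462 ≡ 456·462 ≡ 83 (mod 839).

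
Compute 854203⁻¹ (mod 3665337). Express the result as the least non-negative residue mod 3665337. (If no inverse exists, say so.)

2491618

Extended Euclidean algorithm:
3665337 = 4*854203 + 248525
854203 = 3*248525 + 108628
248525 = 2*108628 + 31269
108628 = 3*31269 + 14821
31269 = 2*14821 + 1627
14821 = 9*1627 + 178
1627 = 9*178 + 25
178 = 7*25 + 3
25 = 8*3 + 1
3 = 3*1 + 0
The gcd is 1. Working backward:
1 = 25 − 8·3
1 = −8·178 + 57·25
1 = 57·1627 − 521·178
1 = −521·14821 + 4746·1627
1 = 4746·31269 − 10013·14821
1 = −10013·108628 + 34785·31269
1 = 34785·248525 − 79583·108628
1 = −79583·854203 + 273534·248525
1 = 273534·3665337 − 1173719·854203
Hence 854203⁻¹ ≡ -1173719 ≡ 2491618 (mod 3665337).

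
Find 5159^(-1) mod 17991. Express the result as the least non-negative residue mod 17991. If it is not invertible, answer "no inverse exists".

15107

Apply the Euclidean algorithm to 17991 and 5159:
17991 = 3*5159 + 2514
5159 = 2*2514 + 131
2514 = 19*131 + 25
131 = 5*25 + 6
25 = 4*6 + 1
6 = 6*1 + 0
The gcd is 1. Working backward:
1 = 25 − 4·6
1 = −4·131 + 21·25
1 = 21·2514 − 403·131
1 = −403·5159 + 827·2514
1 = 827·17991 − 2884·5159
Thus 5159·(-2884) ≡ 1 (mod 17991); reducing, -2884 mod 17991 = 15107.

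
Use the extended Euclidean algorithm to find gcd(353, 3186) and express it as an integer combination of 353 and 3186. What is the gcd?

Repeated division:
3186 = 9*353 + 9
353 = 39*9 + 2
9 = 4*2 + 1
2 = 2*1 + 0
gcd(353, 3186) = 1.
Express as a combination:
1 = 9 − 4·2
1 = −4·353 + 157·9
1 = 157·3186 − 1417·353
So 1 = (157)·3186 + (-1417)·353.

1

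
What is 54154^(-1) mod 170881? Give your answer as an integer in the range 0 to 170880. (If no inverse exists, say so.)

49809

Apply the Euclidean algorithm to 170881 and 54154:
170881 = 3×54154 + 8419
54154 = 6×8419 + 3640
8419 = 2×3640 + 1139
3640 = 3×1139 + 223
1139 = 5×223 + 24
223 = 9×24 + 7
24 = 3×7 + 3
7 = 2×3 + 1
3 = 3×1 + 0
The gcd is 1. Working backward:
1 = 7 − 2·3
1 = −2·24 + 7·7
1 = 7·223 − 65·24
1 = −65·1139 + 332·223
1 = 332·3640 − 1061·1139
1 = −1061·8419 + 2454·3640
1 = 2454·54154 − 15785·8419
1 = −15785·170881 + 49809·54154
So 54154·49809 ≡ 1 (mod 170881).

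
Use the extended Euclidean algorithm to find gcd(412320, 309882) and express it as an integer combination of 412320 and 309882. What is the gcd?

Repeated division:
412320 = 1*309882 + 102438
309882 = 3*102438 + 2568
102438 = 39*2568 + 2286
2568 = 1*2286 + 282
2286 = 8*282 + 30
282 = 9*30 + 12
30 = 2*12 + 6
12 = 2*6 + 0
gcd(412320, 309882) = 6.
Back-substituting:
6 = 30 − 2·12
6 = −2·282 + 19·30
6 = 19·2286 − 154·282
6 = −154·2568 + 173·2286
6 = 173·102438 − 6901·2568
6 = −6901·309882 + 20876·102438
6 = 20876·412320 − 27777·309882
So 6 = (20876)·412320 + (-27777)·309882.

6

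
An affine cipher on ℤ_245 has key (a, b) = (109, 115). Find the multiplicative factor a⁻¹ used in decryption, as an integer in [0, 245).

Extended Euclidean algorithm:
245 = 2*109 + 27
109 = 4*27 + 1
27 = 27*1 + 0
Since gcd(109, 245) = 1, back-substitute to write 1 as a combination:
1 = 109 − 4·27
1 = −4·245 + 9·109
So 109·9 ≡ 1 (mod 245).

9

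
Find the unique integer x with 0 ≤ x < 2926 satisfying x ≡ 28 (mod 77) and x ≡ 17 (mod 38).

Write x = 28 + 77·k. Then 77·k ≡ 17 − 28 ≡ 27 (mod 38).
Need 77⁻¹ mod 38. Extended Euclid on (38, 1):
38 = 38×1 + 0
77⁻¹ ≡ 1 (mod 38), so k ≡ 1·27 ≡ 27 (mod 38).
x = 28 + 77·27 = 2107.

2107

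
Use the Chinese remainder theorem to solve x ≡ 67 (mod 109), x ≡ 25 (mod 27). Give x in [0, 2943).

1375

Write x = 67 + 109·k. Then 109·k ≡ 25 − 67 ≡ 12 (mod 27).
Need 109⁻¹ mod 27. Extended Euclid on (27, 1):
27 = 27·1 + 0
109⁻¹ ≡ 1 (mod 27), so k ≡ 1·12 ≡ 12 (mod 27).
x = 67 + 109·12 = 1375.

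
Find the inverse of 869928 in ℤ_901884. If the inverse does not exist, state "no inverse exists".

no inverse exists

Euclidean algorithm on 901884, 869928:
901884 = 1·869928 + 31956
869928 = 27·31956 + 7116
31956 = 4·7116 + 3492
7116 = 2·3492 + 132
3492 = 26·132 + 60
132 = 2·60 + 12
60 = 5·12 + 0
Since gcd = 12 > 1, 869928 is not a unit mod 901884.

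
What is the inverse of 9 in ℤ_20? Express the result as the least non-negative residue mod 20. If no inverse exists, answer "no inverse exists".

9

Run Euclid on (20, 9):
20 = 2·9 + 2
9 = 4·2 + 1
2 = 2·1 + 0
The gcd is 1. Working backward:
1 = 9 − 4·2
1 = −4·20 + 9·9
So 9·9 ≡ 1 (mod 20).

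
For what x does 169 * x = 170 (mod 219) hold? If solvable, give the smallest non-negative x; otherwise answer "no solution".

128

First find gcd(169, 219):
219 = 1×169 + 50
169 = 3×50 + 19
50 = 2×19 + 12
19 = 1×12 + 7
12 = 1×7 + 5
7 = 1×5 + 2
5 = 2×2 + 1
2 = 2×1 + 0
gcd = 1, so a unique solution mod 219 exists.
Back-substitute for the Bézout coefficients:
1 = 5 − 2·2
1 = −2·7 + 3·5
1 = 3·12 − 5·7
1 = −5·19 + 8·12
1 = 8·50 − 21·19
1 = −21·169 + 71·50
1 = 71·219 − 92·169
So 169·(-92) ≡ 1 (mod 219), giving 169⁻¹ ≡ 127.
x ≡ 169⁻¹·170 ≡ 127·170 ≡ 128 (mod 219).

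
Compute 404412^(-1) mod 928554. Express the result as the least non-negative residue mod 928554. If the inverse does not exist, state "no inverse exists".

no inverse exists

Euclidean algorithm on 928554, 404412:
928554 = 2×404412 + 119730
404412 = 3×119730 + 45222
119730 = 2×45222 + 29286
45222 = 1×29286 + 15936
29286 = 1×15936 + 13350
15936 = 1×13350 + 2586
13350 = 5×2586 + 420
2586 = 6×420 + 66
420 = 6×66 + 24
66 = 2×24 + 18
24 = 1×18 + 6
18 = 3×6 + 0
Since gcd = 6 > 1, 404412 is not a unit mod 928554.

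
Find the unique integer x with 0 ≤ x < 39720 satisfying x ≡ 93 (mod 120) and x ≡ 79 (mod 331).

24573

Write x = 93 + 120·k. Then 120·k ≡ 79 − 93 ≡ 317 (mod 331).
Need 120⁻¹ mod 331. Extended Euclid on (331, 120):
331 = 2×120 + 91
120 = 1×91 + 29
91 = 3×29 + 4
29 = 7×4 + 1
4 = 4×1 + 0
Back-substitute:
1 = 29 − 7·4
1 = −7·91 + 22·29
1 = 22·120 − 29·91
1 = −29·331 + 80·120
120⁻¹ ≡ 80 (mod 331), so k ≡ 80·317 ≡ 204 (mod 331).
x = 93 + 120·204 = 24573.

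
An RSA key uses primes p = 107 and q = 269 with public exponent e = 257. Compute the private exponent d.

φ(n) = (p−1)(q−1) = 106·268 = 28408.
Need d with 257·d ≡ 1 (mod 28408). Apply the extended Euclidean algorithm:
28408 = 110·257 + 138
257 = 1·138 + 119
138 = 1·119 + 19
119 = 6·19 + 5
19 = 3·5 + 4
5 = 1·4 + 1
4 = 4·1 + 0
Back-substitute:
1 = 5 − 4
1 = −19 + 4·5
1 = 4·119 − 25·19
1 = −25·138 + 29·119
1 = 29·257 − 54·138
1 = −54·28408 + 5969·257
So 257·5969 ≡ 1 (mod 28408), hence d = 5969.

5969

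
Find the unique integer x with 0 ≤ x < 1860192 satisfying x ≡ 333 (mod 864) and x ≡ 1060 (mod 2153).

Write x = 333 + 864·k. Then 864·k ≡ 1060 − 333 ≡ 727 (mod 2153).
Need 864⁻¹ mod 2153. Extended Euclid on (2153, 864):
2153 = 2×864 + 425
864 = 2×425 + 14
425 = 30×14 + 5
14 = 2×5 + 4
5 = 1×4 + 1
4 = 4×1 + 0
Back-substitute:
1 = 5 − 4
1 = −14 + 3·5
1 = 3·425 − 91·14
1 = −91·864 + 185·425
1 = 185·2153 − 461·864
864⁻¹ ≡ 1692 (mod 2153), so k ≡ 1692·727 ≡ 721 (mod 2153).
x = 333 + 864·721 = 623277.

623277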